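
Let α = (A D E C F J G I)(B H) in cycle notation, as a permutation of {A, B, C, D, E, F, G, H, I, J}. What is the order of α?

The disjoint cycles have lengths 8, 2.
The order of α is the least common multiple of its cycle lengths: lcm(8, 2) = 8.

8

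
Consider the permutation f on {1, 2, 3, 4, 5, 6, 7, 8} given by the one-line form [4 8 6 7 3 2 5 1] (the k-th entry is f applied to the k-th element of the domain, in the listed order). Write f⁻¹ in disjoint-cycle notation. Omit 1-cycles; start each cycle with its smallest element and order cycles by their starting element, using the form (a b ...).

(1 8 2 6 3 5 7 4)

The cycle decomposition of f is (1 4 7 5 3 6 2 8).
Reversing each cycle (and rotating so the smallest element leads) gives f⁻¹ = (1 8 2 6 3 5 7 4).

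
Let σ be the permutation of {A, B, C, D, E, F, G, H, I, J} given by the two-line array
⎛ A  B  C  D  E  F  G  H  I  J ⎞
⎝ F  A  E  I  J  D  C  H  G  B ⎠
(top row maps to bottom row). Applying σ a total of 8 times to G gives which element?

I

Tracing G → C → … returns to G after 9 steps, so G lies in a 9-cycle (A, F, D, I, G, C, E, J, B).
Advancing 8 steps from G: G → C → E → J → B → A → F → D → I.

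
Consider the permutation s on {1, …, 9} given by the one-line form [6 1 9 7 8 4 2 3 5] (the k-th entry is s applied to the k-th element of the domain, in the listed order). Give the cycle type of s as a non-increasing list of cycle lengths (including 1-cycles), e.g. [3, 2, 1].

[5, 4]

The disjoint cycles are (1 6 4 7 2)(3 9 5 8), with lengths 5, 4 in non-increasing order.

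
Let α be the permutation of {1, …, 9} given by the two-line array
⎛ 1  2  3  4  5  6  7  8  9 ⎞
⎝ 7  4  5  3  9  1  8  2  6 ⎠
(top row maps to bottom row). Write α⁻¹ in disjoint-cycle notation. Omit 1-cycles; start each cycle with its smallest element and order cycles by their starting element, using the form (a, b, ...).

(1, 6, 9, 5, 3, 4, 2, 8, 7)

The cycle decomposition of α is (1, 7, 8, 2, 4, 3, 5, 9, 6).
Reversing each cycle (and rotating so the smallest element leads) gives α⁻¹ = (1, 6, 9, 5, 3, 4, 2, 8, 7).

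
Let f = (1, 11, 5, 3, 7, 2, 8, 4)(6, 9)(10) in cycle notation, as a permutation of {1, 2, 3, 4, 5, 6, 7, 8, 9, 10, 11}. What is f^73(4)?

1

4 lies in the 8-cycle (1, 11, 5, 3, 7, 2, 8, 4).
Powers repeat with period 8 on this cycle, and 73 mod 8 = 1, so f^73(4) = f^1(4).
Stepping 1 place around the cycle: 4 → 1.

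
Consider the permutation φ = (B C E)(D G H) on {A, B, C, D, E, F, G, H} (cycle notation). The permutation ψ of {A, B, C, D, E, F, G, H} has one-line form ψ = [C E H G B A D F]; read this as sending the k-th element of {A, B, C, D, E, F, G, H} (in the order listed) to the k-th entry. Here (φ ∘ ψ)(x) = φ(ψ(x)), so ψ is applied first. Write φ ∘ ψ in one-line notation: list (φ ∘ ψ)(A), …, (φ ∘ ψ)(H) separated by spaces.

For each element, apply ψ then φ: A → C → E; B → E → B; C → H → D; D → G → H; E → B → C; F → A → A; G → D → G; H → F → F.
So φ ∘ ψ in one-line form is E B D H C A G F.

E B D H C A G F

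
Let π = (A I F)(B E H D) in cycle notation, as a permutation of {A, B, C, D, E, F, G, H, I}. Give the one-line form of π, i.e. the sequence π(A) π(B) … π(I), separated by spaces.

Reading each image from the cycles: A↦I, B↦E, C↦C, D↦B, E↦H, F↦A, G↦G, H↦D, I↦F.
Listing these in domain order gives I E C B H A G D F.

I E C B H A G D F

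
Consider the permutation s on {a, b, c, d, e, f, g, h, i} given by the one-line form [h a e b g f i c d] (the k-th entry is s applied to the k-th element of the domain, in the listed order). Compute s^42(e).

i

Tracing e → g → … returns to e after 8 steps, so e lies in an 8-cycle (a h c e g i d b).
Since the cycle has length 8, s^42 acts on it the same as s^2 (42 mod 8 = 2).
Advancing 2 steps from e: e → g → i.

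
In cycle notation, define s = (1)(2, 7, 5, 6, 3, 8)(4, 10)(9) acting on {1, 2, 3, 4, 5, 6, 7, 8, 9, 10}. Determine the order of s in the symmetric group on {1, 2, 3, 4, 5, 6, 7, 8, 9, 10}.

The disjoint cycles have lengths 6, 2, 1, 1.
The order of s is the least common multiple of its cycle lengths: lcm(6, 2) = 6.

6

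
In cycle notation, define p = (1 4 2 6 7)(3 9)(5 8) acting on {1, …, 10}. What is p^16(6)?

7

6 lies in the 5-cycle (1 4 2 6 7).
On a 5-cycle, p^5 is the identity, so p^16 = p^1 there (16 ≡ 1 mod 5).
Stepping 1 place around the cycle: 6 → 7.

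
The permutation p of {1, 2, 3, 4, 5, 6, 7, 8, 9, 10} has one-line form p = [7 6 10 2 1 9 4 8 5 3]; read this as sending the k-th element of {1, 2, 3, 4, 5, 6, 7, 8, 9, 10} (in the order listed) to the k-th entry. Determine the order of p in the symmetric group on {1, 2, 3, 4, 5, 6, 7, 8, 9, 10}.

14

The disjoint-cycle form of p has cycle lengths 7, 2, 1.
The order of p is the least common multiple of its cycle lengths: lcm(7, 2) = 14.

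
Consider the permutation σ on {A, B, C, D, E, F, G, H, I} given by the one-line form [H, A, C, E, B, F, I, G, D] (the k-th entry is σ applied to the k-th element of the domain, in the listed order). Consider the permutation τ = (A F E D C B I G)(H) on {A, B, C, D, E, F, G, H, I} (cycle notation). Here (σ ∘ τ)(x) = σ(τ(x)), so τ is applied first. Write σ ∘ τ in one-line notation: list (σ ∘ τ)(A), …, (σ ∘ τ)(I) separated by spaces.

For each element, apply τ then σ: A → F → F; B → I → D; C → B → A; D → C → C; E → D → E; F → E → B; G → A → H; H → H → G; I → G → I.
So σ ∘ τ in one-line form is F D A C E B H G I.

F D A C E B H G I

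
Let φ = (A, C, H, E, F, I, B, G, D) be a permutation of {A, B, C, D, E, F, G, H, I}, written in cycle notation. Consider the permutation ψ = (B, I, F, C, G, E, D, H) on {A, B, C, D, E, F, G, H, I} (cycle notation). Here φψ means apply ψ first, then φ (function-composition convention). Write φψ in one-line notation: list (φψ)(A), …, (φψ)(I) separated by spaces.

C B D E A H F G I

(φψ)(x) = φ(ψ(x)). Computing each image: φ(ψ(A)) = φ(A) = C, φ(ψ(B)) = φ(I) = B, φ(ψ(C)) = φ(G) = D, φ(ψ(D)) = φ(H) = E, φ(ψ(E)) = φ(D) = A, φ(ψ(F)) = φ(C) = H, φ(ψ(G)) = φ(E) = F, φ(ψ(H)) = φ(B) = G, φ(ψ(I)) = φ(F) = I.
Hence φψ = [C B D E A H F G I].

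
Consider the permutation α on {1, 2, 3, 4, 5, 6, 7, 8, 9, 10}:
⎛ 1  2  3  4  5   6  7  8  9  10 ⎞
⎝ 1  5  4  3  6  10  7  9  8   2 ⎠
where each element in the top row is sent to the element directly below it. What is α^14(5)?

Tracing 5 → 6 → … returns to 5 after 4 steps, so 5 lies in a 4-cycle (2, 5, 6, 10).
On a 4-cycle, α^4 is the identity, so α^14 = α^2 there (14 ≡ 2 mod 4).
Stepping 2 places around the cycle: 5 → 6 → 10.

10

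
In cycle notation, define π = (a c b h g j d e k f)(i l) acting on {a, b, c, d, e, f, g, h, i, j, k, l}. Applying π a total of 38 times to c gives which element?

f

c lies in the 10-cycle (a c b h g j d e k f).
Since the cycle has length 10, π^38 acts on it the same as π^8 (38 mod 10 = 8).
Stepping 8 places around the cycle: c → b → h → g → j → d → e → k → f.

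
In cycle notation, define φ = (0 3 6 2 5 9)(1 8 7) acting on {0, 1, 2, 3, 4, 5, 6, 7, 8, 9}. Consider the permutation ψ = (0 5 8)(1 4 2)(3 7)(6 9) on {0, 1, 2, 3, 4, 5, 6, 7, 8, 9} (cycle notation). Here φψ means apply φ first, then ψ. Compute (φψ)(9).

(φψ)(9) = ψ(φ(9)). φ(9) = 0, then ψ(0) = 5. So (φψ)(9) = 5.

5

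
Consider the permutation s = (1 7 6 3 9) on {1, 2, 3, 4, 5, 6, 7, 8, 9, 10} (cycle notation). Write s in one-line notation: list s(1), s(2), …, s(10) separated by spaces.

7 2 9 4 5 3 6 8 1 10

Reading each image from the cycles: 1→7, 2→2, 3→9, 4→4, 5→5, 6→3, 7→6, 8→8, 9→1, 10→10.
So the one-line form is 7 2 9 4 5 3 6 8 1 10.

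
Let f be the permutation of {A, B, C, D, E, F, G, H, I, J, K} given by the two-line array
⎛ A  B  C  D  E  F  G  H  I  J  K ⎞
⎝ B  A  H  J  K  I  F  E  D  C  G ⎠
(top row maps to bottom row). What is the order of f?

Decomposing into disjoint cycles gives cycle lengths 9, 2.
The order of f is the least common multiple of its cycle lengths: lcm(9, 2) = 18.

18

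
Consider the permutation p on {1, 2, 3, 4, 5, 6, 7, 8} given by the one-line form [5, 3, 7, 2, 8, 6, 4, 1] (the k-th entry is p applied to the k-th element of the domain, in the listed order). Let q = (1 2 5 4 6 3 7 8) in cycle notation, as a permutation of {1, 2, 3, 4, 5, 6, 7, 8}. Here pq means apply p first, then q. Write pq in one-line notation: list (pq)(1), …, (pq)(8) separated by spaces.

4 7 8 5 1 3 6 2

(pq)(x) = q(p(x)). Computing each image: q(p(1)) = q(5) = 4, q(p(2)) = q(3) = 7, q(p(3)) = q(7) = 8, q(p(4)) = q(2) = 5, q(p(5)) = q(8) = 1, q(p(6)) = q(6) = 3, q(p(7)) = q(4) = 6, q(p(8)) = q(1) = 2.
Hence pq = [4 7 8 5 1 3 6 2].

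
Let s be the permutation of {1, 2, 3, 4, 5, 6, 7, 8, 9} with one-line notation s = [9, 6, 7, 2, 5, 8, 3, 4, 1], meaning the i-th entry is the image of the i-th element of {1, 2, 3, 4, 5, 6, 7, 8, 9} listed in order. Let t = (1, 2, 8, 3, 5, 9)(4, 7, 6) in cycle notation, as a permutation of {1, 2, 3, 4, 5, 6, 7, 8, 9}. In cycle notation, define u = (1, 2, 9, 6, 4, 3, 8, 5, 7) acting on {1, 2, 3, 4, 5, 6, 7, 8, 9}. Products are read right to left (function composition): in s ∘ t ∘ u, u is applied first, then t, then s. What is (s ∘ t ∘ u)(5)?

8

Chase 5: u(5) = 7; t(7) = 6; s(6) = 8. Hence (s ∘ t ∘ u)(5) = 8.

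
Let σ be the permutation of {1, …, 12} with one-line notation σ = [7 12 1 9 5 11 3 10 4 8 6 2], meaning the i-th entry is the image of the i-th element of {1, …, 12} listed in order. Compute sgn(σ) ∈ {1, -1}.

1

In disjoint-cycle form the cycle lengths are 3, 2, 2, 2, 2, 1.
A cycle of length ℓ contributes ℓ−1 transpositions, so σ is a product of 2 + 1 + 1 + 1 + 1 = 6 transpositions — even.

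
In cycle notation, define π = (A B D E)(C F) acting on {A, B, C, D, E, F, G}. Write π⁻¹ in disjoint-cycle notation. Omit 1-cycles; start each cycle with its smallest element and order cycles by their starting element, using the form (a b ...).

If π sends a → b within a cycle, π⁻¹ sends b → a; equivalently, reverse each cycle.
Reversing each cycle of π and rotating so the smallest element leads gives (A E D B)(C F).

(A E D B)(C F)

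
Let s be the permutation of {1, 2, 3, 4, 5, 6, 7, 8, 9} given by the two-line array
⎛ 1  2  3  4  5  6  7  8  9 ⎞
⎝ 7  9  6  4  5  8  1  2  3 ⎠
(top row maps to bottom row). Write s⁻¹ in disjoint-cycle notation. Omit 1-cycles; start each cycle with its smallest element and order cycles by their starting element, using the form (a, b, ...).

(1, 7)(2, 8, 6, 3, 9)

First write s in disjoint cycles: (1, 7)(2, 9, 3, 6, 8).
The inverse reverses every cycle; in canonical form, s⁻¹ = (1, 7)(2, 8, 6, 3, 9).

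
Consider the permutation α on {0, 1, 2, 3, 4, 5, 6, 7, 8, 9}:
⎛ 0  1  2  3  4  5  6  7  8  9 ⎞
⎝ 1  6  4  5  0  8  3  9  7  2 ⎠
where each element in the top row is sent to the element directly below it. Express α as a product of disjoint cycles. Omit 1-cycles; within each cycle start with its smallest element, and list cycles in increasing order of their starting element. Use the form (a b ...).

From 0: 0 → 1 → 6 → 3 → 5 → 8 → 7 → 9 → 2 → 4 → 0, closing the cycle (0 1 6 3 5 8 7 9 2 4).
Continuing from each remaining unvisited element yields (0 1 6 3 5 8 7 9 2 4).

(0 1 6 3 5 8 7 9 2 4)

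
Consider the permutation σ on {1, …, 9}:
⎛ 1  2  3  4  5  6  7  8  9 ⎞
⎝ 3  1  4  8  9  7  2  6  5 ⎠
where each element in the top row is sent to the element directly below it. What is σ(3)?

4

The entry below 3 in the array is 4, so σ(3) = 4.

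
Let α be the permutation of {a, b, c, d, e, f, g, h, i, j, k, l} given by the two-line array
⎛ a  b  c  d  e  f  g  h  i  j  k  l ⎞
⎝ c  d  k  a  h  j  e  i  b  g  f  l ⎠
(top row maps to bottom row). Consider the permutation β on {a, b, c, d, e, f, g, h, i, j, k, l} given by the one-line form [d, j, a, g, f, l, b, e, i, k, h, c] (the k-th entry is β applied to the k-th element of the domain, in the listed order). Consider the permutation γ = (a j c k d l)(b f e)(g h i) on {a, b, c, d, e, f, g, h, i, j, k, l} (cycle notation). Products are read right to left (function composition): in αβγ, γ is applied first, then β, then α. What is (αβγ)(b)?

Chase b: γ(b) = f; β(f) = l; α(l) = l. Hence (αβγ)(b) = l.

l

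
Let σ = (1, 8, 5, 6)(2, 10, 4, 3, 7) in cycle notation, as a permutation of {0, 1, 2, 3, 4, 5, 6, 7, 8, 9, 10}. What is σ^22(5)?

1

5 lies in the 4-cycle (1, 8, 5, 6).
Powers repeat with period 4 on this cycle, and 22 mod 4 = 2, so σ^22(5) = σ^2(5).
Stepping 2 places around the cycle: 5 → 6 → 1.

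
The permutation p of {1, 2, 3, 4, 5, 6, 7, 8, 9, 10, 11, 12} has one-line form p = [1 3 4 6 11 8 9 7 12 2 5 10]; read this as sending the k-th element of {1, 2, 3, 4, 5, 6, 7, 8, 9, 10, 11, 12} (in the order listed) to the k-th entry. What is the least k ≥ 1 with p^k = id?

18

Decomposing into disjoint cycles gives cycle lengths 9, 2, 1.
The order of p is the least common multiple of its cycle lengths: lcm(9, 2) = 18.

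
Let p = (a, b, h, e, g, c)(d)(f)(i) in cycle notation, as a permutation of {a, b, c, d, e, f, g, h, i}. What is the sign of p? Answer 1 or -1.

The cycle lengths are 6, 1, 1, 1.
A cycle is odd iff its length is even; p has 1 even-length cycle, so sgn(p) = (−1)^1 and p is odd.

-1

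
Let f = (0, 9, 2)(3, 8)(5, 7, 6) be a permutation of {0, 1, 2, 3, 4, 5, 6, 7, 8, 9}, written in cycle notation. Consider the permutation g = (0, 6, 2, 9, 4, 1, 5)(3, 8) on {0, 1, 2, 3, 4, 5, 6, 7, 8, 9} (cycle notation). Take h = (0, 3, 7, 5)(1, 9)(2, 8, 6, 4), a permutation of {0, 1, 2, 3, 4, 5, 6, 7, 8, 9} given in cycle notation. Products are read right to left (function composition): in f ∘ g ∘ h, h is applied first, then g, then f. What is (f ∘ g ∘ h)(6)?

Chase 6: h(6) = 4; g(4) = 1; f(1) = 1. Hence (f ∘ g ∘ h)(6) = 1.

1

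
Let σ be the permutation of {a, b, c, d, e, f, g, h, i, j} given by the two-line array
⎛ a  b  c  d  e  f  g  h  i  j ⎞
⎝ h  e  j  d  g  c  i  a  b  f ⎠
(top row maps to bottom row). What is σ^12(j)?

Tracing j → f → … returns to j after 3 steps, so j lies in a 3-cycle (c j f).
On a 3-cycle, σ^3 is the identity, so σ^12 = σ^0 there (12 ≡ 0 mod 3).
So σ^12(j) = j.

j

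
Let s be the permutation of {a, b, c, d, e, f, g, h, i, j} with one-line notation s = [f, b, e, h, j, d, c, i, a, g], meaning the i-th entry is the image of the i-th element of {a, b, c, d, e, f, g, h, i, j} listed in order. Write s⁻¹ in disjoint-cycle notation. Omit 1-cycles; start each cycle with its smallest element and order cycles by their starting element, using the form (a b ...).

(a i h d f)(c g j e)

First write s in disjoint cycles: (a f d h i)(c e j g).
The inverse reverses every cycle; in canonical form, s⁻¹ = (a i h d f)(c g j e).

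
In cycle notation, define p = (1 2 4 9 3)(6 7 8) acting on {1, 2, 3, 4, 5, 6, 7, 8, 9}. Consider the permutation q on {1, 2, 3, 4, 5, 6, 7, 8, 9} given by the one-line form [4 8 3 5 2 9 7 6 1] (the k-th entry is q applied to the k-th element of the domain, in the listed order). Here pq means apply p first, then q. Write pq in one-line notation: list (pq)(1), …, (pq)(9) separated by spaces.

8 5 4 1 2 7 6 9 3

Chase each element through p then q: 1 → 2 → 8; 2 → 4 → 5; 3 → 1 → 4; 4 → 9 → 1; 5 → 5 → 2; 6 → 7 → 7; 7 → 8 → 6; 8 → 6 → 9; 9 → 3 → 3.
So pq in one-line form is 8 5 4 1 2 7 6 9 3.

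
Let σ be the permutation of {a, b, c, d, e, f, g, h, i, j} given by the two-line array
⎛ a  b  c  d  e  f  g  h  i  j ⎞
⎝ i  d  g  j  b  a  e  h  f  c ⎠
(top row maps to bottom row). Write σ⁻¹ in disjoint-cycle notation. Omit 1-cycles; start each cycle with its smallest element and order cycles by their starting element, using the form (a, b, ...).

First write σ in disjoint cycles: (a, i, f)(b, d, j, c, g, e).
The inverse reverses every cycle; in canonical form, σ⁻¹ = (a, f, i)(b, e, g, c, j, d).

(a, f, i)(b, e, g, c, j, d)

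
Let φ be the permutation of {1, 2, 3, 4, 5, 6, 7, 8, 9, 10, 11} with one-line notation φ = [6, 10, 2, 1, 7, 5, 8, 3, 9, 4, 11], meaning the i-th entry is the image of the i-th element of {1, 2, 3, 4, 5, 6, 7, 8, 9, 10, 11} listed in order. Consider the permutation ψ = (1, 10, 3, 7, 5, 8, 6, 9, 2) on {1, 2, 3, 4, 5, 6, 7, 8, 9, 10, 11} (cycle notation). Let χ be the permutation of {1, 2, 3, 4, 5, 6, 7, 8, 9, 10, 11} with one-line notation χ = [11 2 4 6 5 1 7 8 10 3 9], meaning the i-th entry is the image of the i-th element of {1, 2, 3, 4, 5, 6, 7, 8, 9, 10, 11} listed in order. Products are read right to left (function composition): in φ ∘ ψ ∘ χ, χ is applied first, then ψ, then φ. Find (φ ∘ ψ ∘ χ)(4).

9

Chase 4: χ(4) = 6; ψ(6) = 9; φ(9) = 9. Hence (φ ∘ ψ ∘ χ)(4) = 9.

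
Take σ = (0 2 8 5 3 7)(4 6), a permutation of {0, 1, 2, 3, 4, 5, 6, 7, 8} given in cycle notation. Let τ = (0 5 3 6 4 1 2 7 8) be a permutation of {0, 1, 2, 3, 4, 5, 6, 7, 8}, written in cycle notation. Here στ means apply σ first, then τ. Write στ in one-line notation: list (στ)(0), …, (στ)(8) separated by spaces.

7 2 0 8 4 6 1 5 3

(στ)(x) = τ(σ(x)). Computing each image: τ(σ(0)) = τ(2) = 7, τ(σ(1)) = τ(1) = 2, τ(σ(2)) = τ(8) = 0, τ(σ(3)) = τ(7) = 8, τ(σ(4)) = τ(6) = 4, τ(σ(5)) = τ(3) = 6, τ(σ(6)) = τ(4) = 1, τ(σ(7)) = τ(0) = 5, τ(σ(8)) = τ(5) = 3.
Hence στ = [7 2 0 8 4 6 1 5 3].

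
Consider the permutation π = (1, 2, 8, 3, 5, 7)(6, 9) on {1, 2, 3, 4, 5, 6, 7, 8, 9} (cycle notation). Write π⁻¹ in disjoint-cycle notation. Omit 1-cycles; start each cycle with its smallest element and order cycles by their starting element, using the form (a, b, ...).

(1, 7, 5, 3, 8, 2)(6, 9)

The inverse reverses each cycle.
After reversing and putting each cycle's least element first, π⁻¹ = (1, 7, 5, 3, 8, 2)(6, 9).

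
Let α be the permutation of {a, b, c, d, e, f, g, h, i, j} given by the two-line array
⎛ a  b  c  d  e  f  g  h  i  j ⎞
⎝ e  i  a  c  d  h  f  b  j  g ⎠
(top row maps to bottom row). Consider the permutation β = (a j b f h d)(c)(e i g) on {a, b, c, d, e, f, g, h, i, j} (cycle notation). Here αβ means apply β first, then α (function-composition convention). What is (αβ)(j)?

First apply β: β(j) = b, then α(b) = i. Thus (αβ)(j) = i.

i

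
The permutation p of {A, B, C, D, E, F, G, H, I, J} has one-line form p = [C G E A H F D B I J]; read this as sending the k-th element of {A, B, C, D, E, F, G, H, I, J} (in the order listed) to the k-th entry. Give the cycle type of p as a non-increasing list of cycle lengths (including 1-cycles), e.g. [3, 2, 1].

The disjoint cycles are (A, C, E, H, B, G, D)(F)(I)(J), with lengths 7, 1, 1, 1 in non-increasing order.

[7, 1, 1, 1]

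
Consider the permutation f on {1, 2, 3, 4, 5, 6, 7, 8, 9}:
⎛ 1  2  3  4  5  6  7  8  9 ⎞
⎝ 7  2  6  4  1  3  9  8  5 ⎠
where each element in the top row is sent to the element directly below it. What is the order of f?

4

Decomposing into disjoint cycles gives cycle lengths 4, 2, 1, 1, 1.
The order of f is the least common multiple of its cycle lengths: lcm(4, 2) = 4.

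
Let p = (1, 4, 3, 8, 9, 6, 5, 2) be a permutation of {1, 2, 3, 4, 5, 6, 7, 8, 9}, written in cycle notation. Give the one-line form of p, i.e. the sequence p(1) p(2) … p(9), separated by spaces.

Reading each image from the cycles: 1↦4, 2↦1, 3↦8, 4↦3, 5↦2, 6↦5, 7↦7, 8↦9, 9↦6.
Listing these in domain order gives 4 1 8 3 2 5 7 9 6.

4 1 8 3 2 5 7 9 6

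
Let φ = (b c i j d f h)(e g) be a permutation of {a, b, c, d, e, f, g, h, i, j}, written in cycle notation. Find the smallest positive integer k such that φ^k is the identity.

14

The cycle type of φ is (7, 2, 1).
Since disjoint cycles commute, ord(φ) = lcm(7, 2) = 14.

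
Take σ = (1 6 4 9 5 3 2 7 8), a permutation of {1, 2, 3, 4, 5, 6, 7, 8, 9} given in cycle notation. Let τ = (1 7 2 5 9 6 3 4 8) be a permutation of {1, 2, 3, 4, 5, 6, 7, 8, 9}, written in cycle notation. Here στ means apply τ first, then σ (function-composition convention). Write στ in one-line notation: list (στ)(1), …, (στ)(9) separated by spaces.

8 3 9 1 5 2 7 6 4

(στ)(x) = σ(τ(x)). Computing each image: σ(τ(1)) = σ(7) = 8, σ(τ(2)) = σ(5) = 3, σ(τ(3)) = σ(4) = 9, σ(τ(4)) = σ(8) = 1, σ(τ(5)) = σ(9) = 5, σ(τ(6)) = σ(3) = 2, σ(τ(7)) = σ(2) = 7, σ(τ(8)) = σ(1) = 6, σ(τ(9)) = σ(6) = 4.
Hence στ = [8 3 9 1 5 2 7 6 4].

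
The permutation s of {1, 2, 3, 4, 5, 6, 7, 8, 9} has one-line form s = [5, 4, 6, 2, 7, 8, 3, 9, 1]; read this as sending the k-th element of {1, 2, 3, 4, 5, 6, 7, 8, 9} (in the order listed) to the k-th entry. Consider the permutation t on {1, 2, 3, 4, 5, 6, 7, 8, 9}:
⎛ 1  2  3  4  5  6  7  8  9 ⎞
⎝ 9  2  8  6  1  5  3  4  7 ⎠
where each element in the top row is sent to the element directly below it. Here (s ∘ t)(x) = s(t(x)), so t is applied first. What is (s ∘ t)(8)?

t(8) = 4, then s(4) = 2; composing gives (s ∘ t)(8) = 2.

2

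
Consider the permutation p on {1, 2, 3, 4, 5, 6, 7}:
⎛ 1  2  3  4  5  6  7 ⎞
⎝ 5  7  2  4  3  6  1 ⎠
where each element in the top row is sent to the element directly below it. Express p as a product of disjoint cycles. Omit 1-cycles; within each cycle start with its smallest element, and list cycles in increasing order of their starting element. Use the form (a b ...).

(1 5 3 2 7)

Iterating p from 1 gives 1 → 5 → 3 → 2 → 7 → 1; that is the 5-cycle (1 5 3 2 7).
Repeating from the next unused element and collecting all non-trivial cycles gives (1 5 3 2 7).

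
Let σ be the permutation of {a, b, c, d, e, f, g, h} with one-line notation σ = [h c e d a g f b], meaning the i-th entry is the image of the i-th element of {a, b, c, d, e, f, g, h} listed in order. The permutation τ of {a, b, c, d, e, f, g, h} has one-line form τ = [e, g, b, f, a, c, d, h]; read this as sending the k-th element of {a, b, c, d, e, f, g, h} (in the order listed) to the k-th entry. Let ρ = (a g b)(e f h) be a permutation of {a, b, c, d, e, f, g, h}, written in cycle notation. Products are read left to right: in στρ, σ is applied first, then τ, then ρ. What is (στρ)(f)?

d

Chase f: σ(f) = g; τ(g) = d; ρ(d) = d. Hence (στρ)(f) = d.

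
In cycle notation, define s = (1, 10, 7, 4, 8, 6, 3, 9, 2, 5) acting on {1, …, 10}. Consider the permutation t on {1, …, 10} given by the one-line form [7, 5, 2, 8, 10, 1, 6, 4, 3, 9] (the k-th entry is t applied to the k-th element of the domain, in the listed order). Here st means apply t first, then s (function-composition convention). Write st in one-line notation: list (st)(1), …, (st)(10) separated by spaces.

(st)(x) = s(t(x)). Computing each image: s(t(1)) = s(7) = 4, s(t(2)) = s(5) = 1, s(t(3)) = s(2) = 5, s(t(4)) = s(8) = 6, s(t(5)) = s(10) = 7, s(t(6)) = s(1) = 10, s(t(7)) = s(6) = 3, s(t(8)) = s(4) = 8, s(t(9)) = s(3) = 9, s(t(10)) = s(9) = 2.
Hence st = [4 1 5 6 7 10 3 8 9 2].

4 1 5 6 7 10 3 8 9 2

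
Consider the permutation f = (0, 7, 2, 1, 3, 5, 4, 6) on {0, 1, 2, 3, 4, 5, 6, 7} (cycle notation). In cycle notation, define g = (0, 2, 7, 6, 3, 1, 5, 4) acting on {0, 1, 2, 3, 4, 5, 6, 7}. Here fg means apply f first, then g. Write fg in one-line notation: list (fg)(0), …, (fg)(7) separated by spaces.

6 1 5 4 3 0 2 7

(fg)(x) = g(f(x)). Computing each image: g(f(0)) = g(7) = 6, g(f(1)) = g(3) = 1, g(f(2)) = g(1) = 5, g(f(3)) = g(5) = 4, g(f(4)) = g(6) = 3, g(f(5)) = g(4) = 0, g(f(6)) = g(0) = 2, g(f(7)) = g(2) = 7.
Hence fg = [6 1 5 4 3 0 2 7].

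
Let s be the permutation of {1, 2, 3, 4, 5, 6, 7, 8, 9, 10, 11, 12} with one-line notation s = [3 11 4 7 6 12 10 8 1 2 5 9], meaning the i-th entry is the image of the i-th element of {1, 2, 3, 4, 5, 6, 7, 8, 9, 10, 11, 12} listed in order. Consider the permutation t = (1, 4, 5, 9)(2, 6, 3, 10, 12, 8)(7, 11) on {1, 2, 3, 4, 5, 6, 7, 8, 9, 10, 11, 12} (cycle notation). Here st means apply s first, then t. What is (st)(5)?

3

s(5) = 6, then t(6) = 3; composing gives (st)(5) = 3.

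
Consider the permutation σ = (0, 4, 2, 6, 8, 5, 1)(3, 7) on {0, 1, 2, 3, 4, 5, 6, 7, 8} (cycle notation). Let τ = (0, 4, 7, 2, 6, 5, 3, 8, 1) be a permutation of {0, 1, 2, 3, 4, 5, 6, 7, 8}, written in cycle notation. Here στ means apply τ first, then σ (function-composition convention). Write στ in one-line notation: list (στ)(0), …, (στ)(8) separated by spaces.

Chase each element through τ then σ: 0 → 4 → 2; 1 → 0 → 4; 2 → 6 → 8; 3 → 8 → 5; 4 → 7 → 3; 5 → 3 → 7; 6 → 5 → 1; 7 → 2 → 6; 8 → 1 → 0.
So στ in one-line form is 2 4 8 5 3 7 1 6 0.

2 4 8 5 3 7 1 6 0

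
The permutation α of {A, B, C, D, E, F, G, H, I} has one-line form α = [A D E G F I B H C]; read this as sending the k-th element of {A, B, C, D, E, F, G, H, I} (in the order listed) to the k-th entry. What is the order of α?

12

The disjoint-cycle form of α has cycle lengths 4, 3, 1, 1.
Since disjoint cycles commute, ord(α) = lcm(4, 3) = 12.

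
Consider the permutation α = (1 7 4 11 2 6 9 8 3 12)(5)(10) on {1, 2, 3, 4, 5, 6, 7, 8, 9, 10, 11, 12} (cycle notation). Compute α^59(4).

4 lies in the 10-cycle (1 7 4 11 2 6 9 8 3 12).
Since the cycle has length 10, α^59 acts on it the same as α^9 (59 mod 10 = 9).
Stepping 9 places around the cycle: 4 → 11 → 2 → 6 → 9 → 8 → 3 → 12 → 1 → 7.

7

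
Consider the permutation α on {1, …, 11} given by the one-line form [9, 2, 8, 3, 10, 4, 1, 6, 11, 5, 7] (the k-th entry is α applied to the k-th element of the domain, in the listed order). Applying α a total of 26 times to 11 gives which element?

Tracing 11 → 7 → … returns to 11 after 4 steps, so 11 lies in a 4-cycle (1 9 11 7).
Powers repeat with period 4 on this cycle, and 26 mod 4 = 2, so α^26(11) = α^2(11).
Advancing 2 steps from 11: 11 → 7 → 1.

1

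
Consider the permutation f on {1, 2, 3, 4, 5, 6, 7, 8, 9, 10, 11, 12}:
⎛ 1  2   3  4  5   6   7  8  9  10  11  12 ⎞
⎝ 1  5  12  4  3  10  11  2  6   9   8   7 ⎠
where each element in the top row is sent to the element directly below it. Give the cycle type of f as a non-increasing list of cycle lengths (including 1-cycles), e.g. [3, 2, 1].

[7, 3, 1, 1]

The disjoint cycles are (1)(2, 5, 3, 12, 7, 11, 8)(4)(6, 10, 9), with lengths 7, 3, 1, 1 in non-increasing order.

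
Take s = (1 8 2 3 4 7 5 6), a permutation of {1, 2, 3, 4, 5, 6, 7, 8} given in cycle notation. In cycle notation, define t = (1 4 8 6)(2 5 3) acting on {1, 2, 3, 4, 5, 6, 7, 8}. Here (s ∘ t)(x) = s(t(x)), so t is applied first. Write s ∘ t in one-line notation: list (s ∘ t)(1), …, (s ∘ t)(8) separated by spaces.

7 6 3 2 4 8 5 1

Chase each element through t then s: 1 → 4 → 7; 2 → 5 → 6; 3 → 2 → 3; 4 → 8 → 2; 5 → 3 → 4; 6 → 1 → 8; 7 → 7 → 5; 8 → 6 → 1.
So s ∘ t in one-line form is 7 6 3 2 4 8 5 1.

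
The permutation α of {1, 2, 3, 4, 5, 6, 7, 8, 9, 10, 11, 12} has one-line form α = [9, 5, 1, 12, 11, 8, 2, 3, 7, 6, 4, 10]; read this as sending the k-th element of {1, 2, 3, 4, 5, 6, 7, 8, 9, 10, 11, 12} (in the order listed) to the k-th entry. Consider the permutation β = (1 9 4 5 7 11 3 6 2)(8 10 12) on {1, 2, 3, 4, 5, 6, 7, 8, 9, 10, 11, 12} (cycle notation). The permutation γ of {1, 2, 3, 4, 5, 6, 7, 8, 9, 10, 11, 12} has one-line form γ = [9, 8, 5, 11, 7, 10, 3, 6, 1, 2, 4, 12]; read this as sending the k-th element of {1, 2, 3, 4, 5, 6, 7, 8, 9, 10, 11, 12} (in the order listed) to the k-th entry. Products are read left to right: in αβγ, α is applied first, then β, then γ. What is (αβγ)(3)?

1

Chase 3: α(3) = 1; β(1) = 9; γ(9) = 1. Hence (αβγ)(3) = 1.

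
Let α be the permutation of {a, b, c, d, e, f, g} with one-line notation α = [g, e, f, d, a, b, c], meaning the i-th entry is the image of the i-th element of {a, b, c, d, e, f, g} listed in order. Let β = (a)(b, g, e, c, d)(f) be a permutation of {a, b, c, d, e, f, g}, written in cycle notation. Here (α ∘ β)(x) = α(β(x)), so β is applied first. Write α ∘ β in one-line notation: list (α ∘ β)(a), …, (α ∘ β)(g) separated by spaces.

g c d e f b a

(α ∘ β)(x) = α(β(x)). Computing each image: α(β(a)) = α(a) = g, α(β(b)) = α(g) = c, α(β(c)) = α(d) = d, α(β(d)) = α(b) = e, α(β(e)) = α(c) = f, α(β(f)) = α(f) = b, α(β(g)) = α(e) = a.
Hence α ∘ β = [g c d e f b a].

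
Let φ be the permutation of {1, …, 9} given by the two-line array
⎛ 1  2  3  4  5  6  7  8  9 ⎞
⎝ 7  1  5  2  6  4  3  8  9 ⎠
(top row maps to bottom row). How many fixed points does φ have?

The fixed points (elements with φ(x) = x) are {8, 9}, so there are 2.

2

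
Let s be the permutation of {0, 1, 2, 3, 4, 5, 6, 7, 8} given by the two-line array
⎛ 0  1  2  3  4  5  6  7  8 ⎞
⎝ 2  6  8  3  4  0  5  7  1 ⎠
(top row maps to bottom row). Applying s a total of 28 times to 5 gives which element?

1

Tracing 5 → 0 → … returns to 5 after 6 steps, so 5 lies in a 6-cycle (0, 2, 8, 1, 6, 5).
Powers repeat with period 6 on this cycle, and 28 mod 6 = 4, so s^28(5) = s^4(5).
Stepping 4 places around the cycle: 5 → 0 → 2 → 8 → 1.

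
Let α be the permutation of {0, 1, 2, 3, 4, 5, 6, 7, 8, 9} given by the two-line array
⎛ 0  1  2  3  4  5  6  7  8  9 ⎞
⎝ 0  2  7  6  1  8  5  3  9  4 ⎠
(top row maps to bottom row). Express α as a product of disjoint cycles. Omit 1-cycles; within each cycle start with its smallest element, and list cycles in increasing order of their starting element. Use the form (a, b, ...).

Iterating α from 1 gives 1 → 2 → 7 → 3 → 6 → 5 → 8 → 9 → 4 → 1; that is the 9-cycle (1, 2, 7, 3, 6, 5, 8, 9, 4).
Repeating from the next unused element and collecting all non-trivial cycles gives (1, 2, 7, 3, 6, 5, 8, 9, 4).

(1, 2, 7, 3, 6, 5, 8, 9, 4)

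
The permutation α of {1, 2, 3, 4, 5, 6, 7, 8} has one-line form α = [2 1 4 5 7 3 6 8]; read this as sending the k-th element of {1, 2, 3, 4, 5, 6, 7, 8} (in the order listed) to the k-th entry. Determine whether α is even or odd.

In disjoint-cycle form the cycle lengths are 5, 2, 1.
A cycle of length ℓ contributes ℓ−1 transpositions, so α is a product of 4 + 1 = 5 transpositions — odd.

odd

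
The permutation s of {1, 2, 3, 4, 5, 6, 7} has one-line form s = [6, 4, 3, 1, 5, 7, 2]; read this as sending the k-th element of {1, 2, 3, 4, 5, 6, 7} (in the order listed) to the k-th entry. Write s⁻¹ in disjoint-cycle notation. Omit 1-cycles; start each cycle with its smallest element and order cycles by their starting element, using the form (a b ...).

(1 4 2 7 6)

First write s in disjoint cycles: (1 6 7 2 4).
Reversing each cycle (and rotating so the smallest element leads) gives s⁻¹ = (1 4 2 7 6).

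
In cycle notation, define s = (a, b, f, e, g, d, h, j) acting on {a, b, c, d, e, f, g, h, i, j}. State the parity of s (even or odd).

The cycle lengths are 8, 1, 1.
A cycle is odd iff its length is even; s has 1 even-length cycle, so sgn(s) = (−1)^1 and s is odd.

odd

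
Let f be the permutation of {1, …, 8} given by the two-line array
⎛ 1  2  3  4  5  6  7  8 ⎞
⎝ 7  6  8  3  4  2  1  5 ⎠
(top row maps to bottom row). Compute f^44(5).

Tracing 5 → 4 → … returns to 5 after 4 steps, so 5 lies in a 4-cycle (3 8 5 4).
Powers repeat with period 4 on this cycle, and 44 mod 4 = 0, so f^44(5) = f^0(5).
So f^44(5) = 5.

5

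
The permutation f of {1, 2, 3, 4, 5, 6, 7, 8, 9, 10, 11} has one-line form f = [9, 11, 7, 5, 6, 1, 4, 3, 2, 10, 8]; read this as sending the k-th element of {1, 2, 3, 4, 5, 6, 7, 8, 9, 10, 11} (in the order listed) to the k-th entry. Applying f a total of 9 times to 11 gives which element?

2

Tracing 11 → 8 → … returns to 11 after 10 steps, so 11 lies in a 10-cycle (1, 9, 2, 11, 8, 3, 7, 4, 5, 6).
Advancing 9 steps from 11: 11 → 8 → 3 → 7 → 4 → 5 → 6 → 1 → 9 → 2.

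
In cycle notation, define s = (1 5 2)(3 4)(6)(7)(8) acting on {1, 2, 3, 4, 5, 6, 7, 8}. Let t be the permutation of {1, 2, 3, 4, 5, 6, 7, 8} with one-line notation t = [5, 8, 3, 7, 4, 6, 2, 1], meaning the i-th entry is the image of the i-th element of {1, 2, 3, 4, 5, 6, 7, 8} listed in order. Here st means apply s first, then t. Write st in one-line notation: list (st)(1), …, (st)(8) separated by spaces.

4 5 7 3 8 6 2 1

(st)(x) = t(s(x)). Computing each image: t(s(1)) = t(5) = 4, t(s(2)) = t(1) = 5, t(s(3)) = t(4) = 7, t(s(4)) = t(3) = 3, t(s(5)) = t(2) = 8, t(s(6)) = t(6) = 6, t(s(7)) = t(7) = 2, t(s(8)) = t(8) = 1.
Hence st = [4 5 7 3 8 6 2 1].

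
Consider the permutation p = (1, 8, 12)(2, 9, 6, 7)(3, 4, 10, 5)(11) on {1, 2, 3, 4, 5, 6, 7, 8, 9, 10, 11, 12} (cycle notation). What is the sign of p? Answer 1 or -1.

1

The cycle lengths are 4, 4, 3, 1.
A cycle is odd iff its length is even; p has 2 even-length cycles, so sgn(p) = (−1)^2 and p is even.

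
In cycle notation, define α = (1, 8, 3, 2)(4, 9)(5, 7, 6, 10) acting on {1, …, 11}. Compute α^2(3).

1

3 lies in the 4-cycle (1, 8, 3, 2).
Advancing 2 steps from 3: 3 → 2 → 1.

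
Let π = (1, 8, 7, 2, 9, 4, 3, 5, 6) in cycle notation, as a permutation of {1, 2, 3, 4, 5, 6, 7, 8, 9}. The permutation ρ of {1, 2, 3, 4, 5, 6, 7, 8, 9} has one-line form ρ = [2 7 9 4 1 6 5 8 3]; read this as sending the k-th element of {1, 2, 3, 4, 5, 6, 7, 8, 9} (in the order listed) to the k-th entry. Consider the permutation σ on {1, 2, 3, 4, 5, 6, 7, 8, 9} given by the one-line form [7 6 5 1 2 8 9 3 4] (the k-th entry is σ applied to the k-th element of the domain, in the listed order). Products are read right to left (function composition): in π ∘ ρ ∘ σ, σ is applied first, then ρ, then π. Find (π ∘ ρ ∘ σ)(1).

6

(π ∘ ρ ∘ σ)(1) = π(ρ(σ(1))). σ(1) = 7, then ρ(7) = 5, then π(5) = 6, so the result is 6.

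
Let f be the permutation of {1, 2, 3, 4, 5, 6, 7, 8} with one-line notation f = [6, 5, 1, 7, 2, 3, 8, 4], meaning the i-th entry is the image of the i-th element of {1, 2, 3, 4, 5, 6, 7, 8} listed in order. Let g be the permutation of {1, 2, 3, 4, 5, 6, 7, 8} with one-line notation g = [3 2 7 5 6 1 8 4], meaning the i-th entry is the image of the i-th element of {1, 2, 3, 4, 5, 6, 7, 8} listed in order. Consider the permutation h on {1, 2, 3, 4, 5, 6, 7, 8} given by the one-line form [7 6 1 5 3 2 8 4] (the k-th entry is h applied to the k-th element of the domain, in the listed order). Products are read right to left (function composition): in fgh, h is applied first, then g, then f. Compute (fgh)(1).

4

(fgh)(1) = f(g(h(1))). h(1) = 7, then g(7) = 8, then f(8) = 4, so the result is 4.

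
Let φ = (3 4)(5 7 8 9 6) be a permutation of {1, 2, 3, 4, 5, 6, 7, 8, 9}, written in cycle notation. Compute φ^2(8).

8 lies in the 5-cycle (5 7 8 9 6).
Advancing 2 steps from 8: 8 → 9 → 6.

6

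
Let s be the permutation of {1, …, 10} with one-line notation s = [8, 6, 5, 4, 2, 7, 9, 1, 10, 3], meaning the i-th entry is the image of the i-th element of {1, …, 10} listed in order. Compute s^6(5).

Tracing 5 → 2 → … returns to 5 after 7 steps, so 5 lies in a 7-cycle (2 6 7 9 10 3 5).
Stepping 6 places around the cycle: 5 → 2 → 6 → 7 → 9 → 10 → 3.

3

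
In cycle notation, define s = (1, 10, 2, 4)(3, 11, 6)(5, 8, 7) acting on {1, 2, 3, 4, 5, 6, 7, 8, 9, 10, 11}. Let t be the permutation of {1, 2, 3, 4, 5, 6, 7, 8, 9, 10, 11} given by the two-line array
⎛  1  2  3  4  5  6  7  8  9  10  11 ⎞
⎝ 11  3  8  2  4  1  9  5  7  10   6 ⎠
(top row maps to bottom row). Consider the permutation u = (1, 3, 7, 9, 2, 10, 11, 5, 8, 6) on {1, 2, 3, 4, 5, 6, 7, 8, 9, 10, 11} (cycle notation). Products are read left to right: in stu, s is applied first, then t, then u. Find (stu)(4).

5

Apply the permutations in order: s(4) = 1, then t(1) = 11, then u(11) = 5. So (stu)(4) = 5.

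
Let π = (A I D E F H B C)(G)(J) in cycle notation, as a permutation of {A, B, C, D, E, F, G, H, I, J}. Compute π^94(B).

F

B lies in the 8-cycle (A I D E F H B C).
On an 8-cycle, π^8 is the identity, so π^94 = π^6 there (94 ≡ 6 mod 8).
Advancing 6 steps from B: B → C → A → I → D → E → F.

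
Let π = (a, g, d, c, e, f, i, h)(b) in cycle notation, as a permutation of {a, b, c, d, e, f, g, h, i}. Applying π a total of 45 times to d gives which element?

d lies in the 8-cycle (a, g, d, c, e, f, i, h).
Since the cycle has length 8, π^45 acts on it the same as π^5 (45 mod 8 = 5).
Stepping 5 places around the cycle: d → c → e → f → i → h.

h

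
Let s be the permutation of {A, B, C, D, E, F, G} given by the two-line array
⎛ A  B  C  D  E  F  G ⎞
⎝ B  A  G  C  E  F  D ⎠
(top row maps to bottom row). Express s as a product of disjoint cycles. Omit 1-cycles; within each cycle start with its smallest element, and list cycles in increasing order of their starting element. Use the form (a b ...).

Start at A and follow images: A → B → A, giving the cycle (A B).
Continuing from each remaining unvisited element yields (A B)(C G D).

(A B)(C G D)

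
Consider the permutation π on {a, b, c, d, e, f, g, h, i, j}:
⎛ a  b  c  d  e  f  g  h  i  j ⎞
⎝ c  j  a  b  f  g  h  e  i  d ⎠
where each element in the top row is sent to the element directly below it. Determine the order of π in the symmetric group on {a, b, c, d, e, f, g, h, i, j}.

Decomposing into disjoint cycles gives cycle lengths 4, 3, 2, 1.
The order is lcm(4, 3, 2) = 12.

12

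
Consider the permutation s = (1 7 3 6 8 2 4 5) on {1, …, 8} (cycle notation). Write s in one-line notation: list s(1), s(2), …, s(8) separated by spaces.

Reading each image from the cycles: 1→7, 2→4, 3→6, 4→5, 5→1, 6→8, 7→3, 8→2.
So the one-line form is 7 4 6 5 1 8 3 2.

7 4 6 5 1 8 3 2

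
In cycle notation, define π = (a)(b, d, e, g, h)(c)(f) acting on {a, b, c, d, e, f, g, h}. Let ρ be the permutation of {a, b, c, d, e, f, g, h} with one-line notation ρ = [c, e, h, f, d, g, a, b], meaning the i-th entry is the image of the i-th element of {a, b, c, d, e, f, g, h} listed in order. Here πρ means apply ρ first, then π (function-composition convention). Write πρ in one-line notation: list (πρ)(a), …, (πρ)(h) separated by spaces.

c g b f e h a d

(πρ)(x) = π(ρ(x)). Computing each image: π(ρ(a)) = π(c) = c, π(ρ(b)) = π(e) = g, π(ρ(c)) = π(h) = b, π(ρ(d)) = π(f) = f, π(ρ(e)) = π(d) = e, π(ρ(f)) = π(g) = h, π(ρ(g)) = π(a) = a, π(ρ(h)) = π(b) = d.
Hence πρ = [c g b f e h a d].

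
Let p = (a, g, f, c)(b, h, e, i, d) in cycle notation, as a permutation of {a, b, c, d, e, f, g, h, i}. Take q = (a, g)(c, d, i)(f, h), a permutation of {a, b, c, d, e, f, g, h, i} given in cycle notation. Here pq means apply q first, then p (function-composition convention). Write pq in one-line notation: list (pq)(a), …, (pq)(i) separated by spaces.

f h b d i e g c a

Chase each element through q then p: a → g → f; b → b → h; c → d → b; d → i → d; e → e → i; f → h → e; g → a → g; h → f → c; i → c → a.
Collecting the images, pq = [f h b d i e g c a].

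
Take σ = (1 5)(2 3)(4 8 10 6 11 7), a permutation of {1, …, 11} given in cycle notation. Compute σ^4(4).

11

4 lies in the 6-cycle (4 8 10 6 11 7).
Advancing 4 steps from 4: 4 → 8 → 10 → 6 → 11.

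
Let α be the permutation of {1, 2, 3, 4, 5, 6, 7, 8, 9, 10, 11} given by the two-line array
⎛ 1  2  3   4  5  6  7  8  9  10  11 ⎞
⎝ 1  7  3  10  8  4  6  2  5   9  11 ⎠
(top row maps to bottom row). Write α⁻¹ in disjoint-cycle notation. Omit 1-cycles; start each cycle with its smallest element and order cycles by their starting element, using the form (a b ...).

The cycle decomposition of α is (2 7 6 4 10 9 5 8).
Reversing each cycle (and rotating so the smallest element leads) gives α⁻¹ = (2 8 5 9 10 4 6 7).

(2 8 5 9 10 4 6 7)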